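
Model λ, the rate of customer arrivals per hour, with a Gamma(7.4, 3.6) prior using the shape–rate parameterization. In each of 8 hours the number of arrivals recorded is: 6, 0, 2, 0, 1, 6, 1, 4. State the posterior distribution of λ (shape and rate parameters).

Posterior: Gamma(shape=27.4, rate=11.6)

Total count ∑xᵢ = 20 over n = 8 hours.
Gamma is conjugate to the Poisson likelihood: posterior is Gamma(shape = 7.4+20 = 27.4, rate = 3.6+8 = 11.6).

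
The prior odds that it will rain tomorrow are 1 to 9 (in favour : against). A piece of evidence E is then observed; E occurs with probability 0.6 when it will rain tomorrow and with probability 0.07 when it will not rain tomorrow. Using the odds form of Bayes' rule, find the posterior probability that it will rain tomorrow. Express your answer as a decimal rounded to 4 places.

Posterior probability ≈ 0.4878

Prior odds = 1/9 = 0.11111. In log-odds, ln(0.11111) = -2.1972.
Add log likelihood ratio: ln(8.5714) = 2.1484.
Posterior log-odds = -0.048790, so posterior odds = exp(-0.048790) = 0.95238. Converting, P(H|E) = 0.95238/1.9524 = 0.4878.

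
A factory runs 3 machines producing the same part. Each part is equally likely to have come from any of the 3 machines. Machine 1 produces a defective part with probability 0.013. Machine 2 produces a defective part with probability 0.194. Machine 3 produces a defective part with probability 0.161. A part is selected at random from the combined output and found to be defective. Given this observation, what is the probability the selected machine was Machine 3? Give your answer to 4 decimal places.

Posterior probability ≈ 0.4375

Tabulate prior·likelihood by source: [1] prior 0.333333, lik 0.013, product 0.004333; [2] prior 0.333333, lik 0.194, product 0.06467; [3] prior 0.333333, lik 0.161, product 0.05367.
Normalizing constant = 0.12267; the posterior for Machine 3 is its product over the sum, 0.05367/0.12267 = 0.4375.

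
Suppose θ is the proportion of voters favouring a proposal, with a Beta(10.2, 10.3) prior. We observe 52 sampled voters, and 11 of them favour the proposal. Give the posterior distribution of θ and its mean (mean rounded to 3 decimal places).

Observing 11 successes and 41 failures updates Beta(10.2, 10.3) by adding the success and failure counts to the two shape parameters: α = 10.2+11 = 21.2, β = 10.3+41 = 51.3.
Posterior mean = α/(α+β) = 21.2/72.5 = 0.292.

Posterior: Beta(21.2, 51.3); mean ≈ 0.292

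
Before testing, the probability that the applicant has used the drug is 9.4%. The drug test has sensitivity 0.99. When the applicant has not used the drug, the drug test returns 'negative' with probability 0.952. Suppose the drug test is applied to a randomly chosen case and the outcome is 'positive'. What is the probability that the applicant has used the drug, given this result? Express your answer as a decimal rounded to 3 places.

Let H be the event that the applicant has used the drug. P(H) = 0.094, so P(¬H) = 0.906. With E the 'positive' result, P(E|H) = 0.99 and P(E|¬H) = 0.048.
P(E) = 0.99·0.094 + 0.048·0.906 = 0.093060 + 0.043488 = 0.13655.
By Bayes' theorem, P(H|E) = 0.093060 / 0.13655 = 0.682.

P(H | E) ≈ 0.682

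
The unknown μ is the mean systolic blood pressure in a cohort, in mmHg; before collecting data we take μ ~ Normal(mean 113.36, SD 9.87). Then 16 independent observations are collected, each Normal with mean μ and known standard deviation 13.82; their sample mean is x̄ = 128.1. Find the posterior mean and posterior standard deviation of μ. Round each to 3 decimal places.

With known σ, the Normal prior is conjugate. Weight on the data is w = (n/σ²)/(n/σ² + 1/τ₀²) = 0.0837730/(0.0837730+0.0102652) = 0.89084.
Posterior mean = w·x̄ + (1−w)·μ₀ = 0.89084·128.1 + 0.10916·113.36 = 126.491. Posterior variance = 1/(0.0837730+0.0102652) = 10.6340, so SD = 3.261.

Posterior mean ≈ 126.491; posterior SD ≈ 3.261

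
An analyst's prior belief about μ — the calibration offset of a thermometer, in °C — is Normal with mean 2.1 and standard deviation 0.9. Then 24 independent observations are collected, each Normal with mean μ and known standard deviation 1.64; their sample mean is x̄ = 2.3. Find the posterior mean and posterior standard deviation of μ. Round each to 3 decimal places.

With known σ, the Normal prior is conjugate. Weight on the data is w = (n/σ²)/(n/σ² + 1/τ₀²) = 8.92326/(8.92326+1.23457) = 0.87846.
Posterior mean = w·x̄ + (1−w)·μ₀ = 0.87846·2.3 + 0.12154·2.1 = 2.276. Posterior variance = 1/(8.92326+1.23457) = 0.0984462, so SD = 0.314.

Posterior mean ≈ 2.276; posterior SD ≈ 0.314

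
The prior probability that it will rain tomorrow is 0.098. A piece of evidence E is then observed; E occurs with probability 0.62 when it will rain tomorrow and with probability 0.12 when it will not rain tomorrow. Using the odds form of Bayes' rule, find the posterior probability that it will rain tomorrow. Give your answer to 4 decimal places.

Posterior probability ≈ 0.3595

Prior odds = 0.098/(1−0.098) = 0.10865. In log-odds, ln(0.10865) = -2.2196.
Add log likelihood ratio: ln(5.1667) = 1.6422.
Posterior log-odds = -0.57742, so posterior odds = exp(-0.57742) = 0.56135. Converting, P(H|E) = 0.56135/1.5613 = 0.3595.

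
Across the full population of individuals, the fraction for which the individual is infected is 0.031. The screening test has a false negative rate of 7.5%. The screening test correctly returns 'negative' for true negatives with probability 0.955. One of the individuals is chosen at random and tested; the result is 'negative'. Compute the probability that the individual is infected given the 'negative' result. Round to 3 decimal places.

P(H | E) ≈ 0.003

Let H be the event that the individual is infected. P(H) = 0.031, so P(¬H) = 0.969. With E the 'negative' result, P(E|H) = 0.075 and P(E|¬H) = 0.955.
P(E) = 0.075·0.031 + 0.955·0.969 = 0.0023250 + 0.92539 = 0.92772.
By Bayes' theorem, P(H|E) = 0.0023250 / 0.92772 = 0.003.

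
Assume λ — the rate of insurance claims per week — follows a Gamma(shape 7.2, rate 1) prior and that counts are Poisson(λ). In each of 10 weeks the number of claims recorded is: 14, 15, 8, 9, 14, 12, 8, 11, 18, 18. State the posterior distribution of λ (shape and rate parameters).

Total count ∑xᵢ = 127 over n = 10 weeks.
Gamma is conjugate to the Poisson likelihood: posterior is Gamma(shape = 7.2+127 = 134.2, rate = 1+10 = 11).

Posterior: Gamma(shape=134.2, rate=11)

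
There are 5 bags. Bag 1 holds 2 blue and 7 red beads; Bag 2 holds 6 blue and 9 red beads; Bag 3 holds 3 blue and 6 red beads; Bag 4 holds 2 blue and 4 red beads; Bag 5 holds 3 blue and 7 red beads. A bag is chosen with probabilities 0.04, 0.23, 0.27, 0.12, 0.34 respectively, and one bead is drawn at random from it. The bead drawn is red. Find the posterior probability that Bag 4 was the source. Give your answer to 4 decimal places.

Posterior probability ≈ 0.1199

P(red|Bag 1) = 0.7778; P(red|Bag 2) = 0.6; P(red|Bag 3) = 0.6667; P(red|Bag 4) = 0.6667; P(red|Bag 5) = 0.7.
Prior × likelihood for each source: 0.04·0.7778=0.03111, 0.23·0.6=0.1380, 0.27·0.6667=0.1800, 0.12·0.6667=0.08000, 0.34·0.7=0.2380. Summing gives P(red) = 0.66711.
P(Bag 4 | red) = 0.08000 / 0.66711 = 0.1199.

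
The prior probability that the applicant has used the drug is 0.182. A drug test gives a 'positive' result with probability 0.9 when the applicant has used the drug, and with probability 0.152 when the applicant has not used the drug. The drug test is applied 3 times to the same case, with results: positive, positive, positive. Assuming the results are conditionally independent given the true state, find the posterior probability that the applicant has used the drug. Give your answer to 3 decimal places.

Let H be the event that the applicant has used the drug; start with P(H) = 0.182. P('positive'|H) = 0.9, P('positive'|¬H) = 0.152.
Update on result 1 ('positive'): P(H) ← 0.9·0.1820 / (0.9·0.1820 + 0.152·0.8180) = 0.16380/0.28814 = 0.5685.
Update on result 2 ('positive'): P(H) ← 0.9·0.5685 / (0.9·0.5685 + 0.152·0.4315) = 0.51163/0.57722 = 0.8864.
Update on result 3 ('positive'): P(H) ← 0.9·0.8864 / (0.9·0.8864 + 0.152·0.1136) = 0.79773/0.81500 = 0.9788.

Posterior P(H) ≈ 0.979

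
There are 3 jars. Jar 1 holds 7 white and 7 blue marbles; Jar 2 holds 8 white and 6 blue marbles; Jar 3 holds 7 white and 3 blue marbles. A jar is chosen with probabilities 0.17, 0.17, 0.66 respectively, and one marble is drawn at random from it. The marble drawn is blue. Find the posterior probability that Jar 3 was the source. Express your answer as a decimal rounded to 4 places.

P(blue|Jar 1) = 0.5; P(blue|Jar 2) = 0.4286; P(blue|Jar 3) = 0.3.
Prior × likelihood for each source: 0.17·0.5=0.08500, 0.17·0.4286=0.07286, 0.66·0.3=0.1980. Summing gives P(blue) = 0.35586.
P(Jar 3 | blue) = 0.1980 / 0.35586 = 0.5564.

Posterior probability ≈ 0.5564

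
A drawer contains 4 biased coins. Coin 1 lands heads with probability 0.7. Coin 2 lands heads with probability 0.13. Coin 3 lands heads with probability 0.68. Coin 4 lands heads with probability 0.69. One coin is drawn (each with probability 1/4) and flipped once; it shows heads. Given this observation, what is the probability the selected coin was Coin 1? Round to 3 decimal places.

Posterior probability ≈ 0.318

P(heads|C1) = 0.7; P(heads|C2) = 0.13; P(heads|C3) = 0.68; P(heads|C4) = 0.69.
Prior × likelihood for each source: 0.25·0.7=0.1750, 0.25·0.13=0.03250, 0.25·0.68=0.1700, 0.25·0.69=0.1725. Summing gives P(heads) = 0.55000.
P(Coin 1 | heads) = 0.1750 / 0.55000 = 0.318.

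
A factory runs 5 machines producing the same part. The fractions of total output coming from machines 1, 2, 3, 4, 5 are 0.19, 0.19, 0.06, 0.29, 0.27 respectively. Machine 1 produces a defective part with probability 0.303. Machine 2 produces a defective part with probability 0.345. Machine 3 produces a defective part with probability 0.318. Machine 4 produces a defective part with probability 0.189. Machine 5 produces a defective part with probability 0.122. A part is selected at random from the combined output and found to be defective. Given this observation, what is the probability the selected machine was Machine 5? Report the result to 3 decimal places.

Tabulate prior·likelihood by source: [1] prior 0.19, lik 0.303, product 0.05757; [2] prior 0.19, lik 0.345, product 0.06555; [3] prior 0.06, lik 0.318, product 0.01908; [4] prior 0.29, lik 0.189, product 0.05481; [5] prior 0.27, lik 0.122, product 0.03294.
Normalizing constant = 0.22995; the posterior for Machine 5 is its product over the sum, 0.03294/0.22995 = 0.143.

Posterior probability ≈ 0.143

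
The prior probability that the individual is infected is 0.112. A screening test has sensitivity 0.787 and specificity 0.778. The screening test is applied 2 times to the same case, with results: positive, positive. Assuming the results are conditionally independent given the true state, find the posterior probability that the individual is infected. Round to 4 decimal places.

Posterior P(H) ≈ 0.6132

With H the event that the individual is infected, the joint likelihood of the observed sequence is P(data|H) = 0.787·0.787 = 0.61937 and P(data|¬H) = 0.222·0.222 = 0.049284.
Bayes: P(H|data) = 0.112·0.61937 / (0.112·0.61937 + 0.888·0.049284) = 0.069369/0.11313 = 0.6132.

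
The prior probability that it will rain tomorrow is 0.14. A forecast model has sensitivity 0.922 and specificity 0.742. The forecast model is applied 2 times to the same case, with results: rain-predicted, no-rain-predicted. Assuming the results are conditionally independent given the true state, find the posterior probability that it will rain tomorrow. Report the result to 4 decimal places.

With H the event that it will rain tomorrow, the joint likelihood of the observed sequence is P(data|H) = 0.922·0.078 = 0.071916 and P(data|¬H) = 0.258·0.742 = 0.19144.
Bayes: P(H|data) = 0.14·0.071916 / (0.14·0.071916 + 0.86·0.19144) = 0.010068/0.17470 = 0.0576.

Posterior P(H) ≈ 0.0576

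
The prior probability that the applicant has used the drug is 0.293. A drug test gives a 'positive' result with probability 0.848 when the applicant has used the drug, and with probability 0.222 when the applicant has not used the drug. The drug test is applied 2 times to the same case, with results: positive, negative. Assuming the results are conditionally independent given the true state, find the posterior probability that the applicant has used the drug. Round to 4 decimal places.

Let H be the event that the applicant has used the drug; start with P(H) = 0.293. P('positive'|H) = 0.848, P('positive'|¬H) = 0.222.
Update on result 1 ('positive'): P(H) ← 0.848·0.2930 / (0.848·0.2930 + 0.222·0.7070) = 0.24846/0.40542 = 0.6129.
Update on result 2 ('negative'): P(H) ← 0.152·0.6129 / (0.152·0.6129 + 0.778·0.3871) = 0.093155/0.39435 = 0.2362.

Posterior P(H) ≈ 0.2362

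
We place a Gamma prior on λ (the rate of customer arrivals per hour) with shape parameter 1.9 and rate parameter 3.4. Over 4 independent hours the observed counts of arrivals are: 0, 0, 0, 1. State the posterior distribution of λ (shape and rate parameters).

Total count ∑xᵢ = 1 over n = 4 hours.
Gamma is conjugate to the Poisson likelihood: posterior is Gamma(shape = 1.9+1 = 2.9, rate = 3.4+4 = 7.4).

Posterior: Gamma(shape=2.9, rate=7.4)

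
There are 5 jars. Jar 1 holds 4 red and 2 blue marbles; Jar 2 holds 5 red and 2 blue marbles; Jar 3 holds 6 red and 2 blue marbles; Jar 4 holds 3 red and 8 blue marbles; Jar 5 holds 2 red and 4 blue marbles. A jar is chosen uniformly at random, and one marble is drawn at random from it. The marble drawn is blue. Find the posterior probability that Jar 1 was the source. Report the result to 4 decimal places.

Posterior probability ≈ 0.1473

Tabulate prior·likelihood by source: [1] prior 0.2, lik 0.3333, product 0.06667; [2] prior 0.2, lik 0.2857, product 0.05714; [3] prior 0.2, lik 0.25, product 0.05000; [4] prior 0.2, lik 0.7273, product 0.1455; [5] prior 0.2, lik 0.6667, product 0.1333.
Normalizing constant = 0.45260; the posterior for Jar 1 is its product over the sum, 0.06667/0.45260 = 0.1473.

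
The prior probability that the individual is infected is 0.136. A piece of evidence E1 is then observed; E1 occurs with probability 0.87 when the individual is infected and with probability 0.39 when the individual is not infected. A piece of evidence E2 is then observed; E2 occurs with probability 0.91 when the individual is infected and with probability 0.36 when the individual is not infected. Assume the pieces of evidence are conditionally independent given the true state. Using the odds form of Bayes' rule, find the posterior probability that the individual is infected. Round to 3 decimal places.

Posterior probability ≈ 0.470

Prior odds = 0.136/(1−0.136) = 0.15741.
Likelihood ratio for E1 = 0.87/0.39 = 2.2308.
Likelihood ratio for E2 = 0.91/0.36 = 2.5278.
Posterior odds = prior odds × LR₁ × LR₂ = 0.88760.
Posterior probability = odds/(1+odds) = 0.88760/1.8876 = 0.470.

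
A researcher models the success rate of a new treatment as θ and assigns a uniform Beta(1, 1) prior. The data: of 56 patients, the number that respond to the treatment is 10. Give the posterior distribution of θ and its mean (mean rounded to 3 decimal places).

Posterior: Beta(11, 47); mean ≈ 0.190

Observing 10 successes and 46 failures updates Beta(1, 1) by adding the success and failure counts to the two shape parameters: α = 1+10 = 11, β = 1+46 = 47.
Posterior mean = α/(α+β) = 11/58 = 0.190.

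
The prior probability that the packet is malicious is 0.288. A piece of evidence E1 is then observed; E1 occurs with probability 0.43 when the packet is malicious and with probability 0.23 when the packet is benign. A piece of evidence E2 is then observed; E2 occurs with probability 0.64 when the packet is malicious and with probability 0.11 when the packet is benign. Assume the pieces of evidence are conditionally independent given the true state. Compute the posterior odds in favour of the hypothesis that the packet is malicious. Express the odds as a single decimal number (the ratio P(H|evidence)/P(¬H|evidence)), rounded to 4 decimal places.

Prior odds = 0.288/(1−0.288) = 0.40449.
Likelihood ratio for E1 = 0.43/0.23 = 1.8696.
Likelihood ratio for E2 = 0.64/0.11 = 5.8182.
Posterior odds = prior odds × LR₁ × LR₂ = 4.3999.

Posterior odds ≈ 4.3999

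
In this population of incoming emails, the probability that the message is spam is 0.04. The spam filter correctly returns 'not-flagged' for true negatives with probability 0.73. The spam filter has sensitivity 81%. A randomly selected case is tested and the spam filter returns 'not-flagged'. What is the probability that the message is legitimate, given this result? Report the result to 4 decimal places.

P(¬H | E) ≈ 0.9893

Let H be the event that the message is spam. P(H) = 0.04, so P(¬H) = 0.96. With E the 'not-flagged' result, P(E|H) = 0.19 and P(E|¬H) = 0.73.
P(E) = 0.19·0.04 + 0.73·0.96 = 0.0076000 + 0.70080 = 0.70840.
By Bayes' theorem, P(H|E) = 0.0076000 / 0.70840 = 0.0107. Hence P(¬H|E) = 1 − 0.0107 = 0.9893.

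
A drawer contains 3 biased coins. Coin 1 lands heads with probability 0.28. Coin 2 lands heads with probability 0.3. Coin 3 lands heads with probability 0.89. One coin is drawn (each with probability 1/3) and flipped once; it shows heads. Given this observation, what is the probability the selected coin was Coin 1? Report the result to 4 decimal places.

Posterior probability ≈ 0.1905

P(heads|C1) = 0.28; P(heads|C2) = 0.3; P(heads|C3) = 0.89.
Prior × likelihood for each source: 0.333333·0.28=0.09333, 0.333333·0.3=0.1000, 0.333333·0.89=0.2967. Summing gives P(heads) = 0.49000.
P(Coin 1 | heads) = 0.09333 / 0.49000 = 0.1905.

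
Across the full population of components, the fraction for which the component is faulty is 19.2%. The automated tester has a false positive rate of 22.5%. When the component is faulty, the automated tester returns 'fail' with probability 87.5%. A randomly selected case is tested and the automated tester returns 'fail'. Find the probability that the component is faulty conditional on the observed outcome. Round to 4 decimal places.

P(H | E) ≈ 0.4803

Write H for 'the component is faulty'. Prior odds H:¬H = 0.192/0.808 = 0.23762. For the 'fail' outcome, the likelihood ratio is 0.875/0.225 = 3.8889.
Posterior odds = 0.23762 × 3.8889 = 0.92409, so P(H|E) = 0.92409/(1+0.92409) = 0.4803.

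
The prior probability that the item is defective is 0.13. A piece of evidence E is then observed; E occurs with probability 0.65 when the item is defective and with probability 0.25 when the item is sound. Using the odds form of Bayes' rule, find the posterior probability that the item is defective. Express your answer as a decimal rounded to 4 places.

Prior odds = 0.13/(1−0.13) = 0.14943.
Likelihood ratio for E = 0.65/0.25 = 2.6000.
Posterior odds = prior odds × LR = 0.38851.
Posterior probability = odds/(1+odds) = 0.38851/1.3885 = 0.2798.

Posterior probability ≈ 0.2798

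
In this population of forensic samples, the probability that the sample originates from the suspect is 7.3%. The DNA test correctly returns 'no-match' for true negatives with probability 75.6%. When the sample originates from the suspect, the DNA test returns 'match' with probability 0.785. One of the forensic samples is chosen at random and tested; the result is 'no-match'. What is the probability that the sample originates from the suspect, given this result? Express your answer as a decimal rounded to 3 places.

P(H | E) ≈ 0.022

Write H for 'the sample originates from the suspect'. Prior odds H:¬H = 0.073/0.927 = 0.078749. For the 'no-match' outcome, the likelihood ratio is 0.215/0.756 = 0.28439.
Posterior odds = 0.078749 × 0.28439 = 0.022395, so P(H|E) = 0.022395/(1+0.022395) = 0.022.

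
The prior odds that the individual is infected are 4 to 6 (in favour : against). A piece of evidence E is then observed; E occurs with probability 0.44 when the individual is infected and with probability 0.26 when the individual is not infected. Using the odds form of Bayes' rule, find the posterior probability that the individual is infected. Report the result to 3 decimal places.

Prior odds = 4/6 = 0.66667.
Likelihood ratio for E = 0.44/0.26 = 1.6923.
Posterior odds = prior odds × LR = 1.1282.
Posterior probability = odds/(1+odds) = 1.1282/2.1282 = 0.530.

Posterior probability ≈ 0.530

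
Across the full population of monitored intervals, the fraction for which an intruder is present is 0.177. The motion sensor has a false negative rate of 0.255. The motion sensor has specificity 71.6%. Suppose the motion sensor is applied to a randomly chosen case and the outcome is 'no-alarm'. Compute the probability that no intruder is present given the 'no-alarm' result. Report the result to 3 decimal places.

Let H be the event that an intruder is present. P(H) = 0.177, so P(¬H) = 0.823. With E the 'no-alarm' result, P(E|H) = 0.255 and P(E|¬H) = 0.716.
P(E) = 0.255·0.177 + 0.716·0.823 = 0.045135 + 0.58927 = 0.63440.
By Bayes' theorem, P(H|E) = 0.045135 / 0.63440 = 0.071. Hence P(¬H|E) = 1 − 0.071 = 0.929.

P(¬H | E) ≈ 0.929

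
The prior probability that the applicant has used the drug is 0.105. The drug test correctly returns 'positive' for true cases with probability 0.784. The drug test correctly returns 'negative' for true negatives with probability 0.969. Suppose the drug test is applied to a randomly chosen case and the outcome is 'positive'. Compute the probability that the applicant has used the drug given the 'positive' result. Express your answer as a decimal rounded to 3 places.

P(H | E) ≈ 0.748

Write H for 'the applicant has used the drug'. Prior odds H:¬H = 0.105/0.895 = 0.11732. For the 'positive' outcome, the likelihood ratio is 0.784/0.031 = 25.290.
Posterior odds = 0.11732 × 25.290 = 2.9670, so P(H|E) = 2.9670/(1+2.9670) = 0.748.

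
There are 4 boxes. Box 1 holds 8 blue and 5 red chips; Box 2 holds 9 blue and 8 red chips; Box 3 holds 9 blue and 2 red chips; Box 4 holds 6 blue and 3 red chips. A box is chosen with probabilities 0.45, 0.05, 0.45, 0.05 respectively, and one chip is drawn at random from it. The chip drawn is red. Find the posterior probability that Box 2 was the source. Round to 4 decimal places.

Tabulate prior·likelihood by source: [1] prior 0.45, lik 0.3846, product 0.1731; [2] prior 0.05, lik 0.4706, product 0.02353; [3] prior 0.45, lik 0.1818, product 0.08182; [4] prior 0.05, lik 0.3333, product 0.01667.
Normalizing constant = 0.29509; the posterior for Box 2 is its product over the sum, 0.02353/0.29509 = 0.0797.

Posterior probability ≈ 0.0797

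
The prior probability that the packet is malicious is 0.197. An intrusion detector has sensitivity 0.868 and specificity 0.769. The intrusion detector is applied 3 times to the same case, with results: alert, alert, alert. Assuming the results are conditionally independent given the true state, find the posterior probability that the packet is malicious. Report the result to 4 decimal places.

Let H be the event that the packet is malicious; start with P(H) = 0.197. P('alert'|H) = 0.868, P('alert'|¬H) = 0.231.
Update on result 1 ('alert'): P(H) ← 0.868·0.1970 / (0.868·0.1970 + 0.231·0.8030) = 0.17100/0.35649 = 0.4797.
Update on result 2 ('alert'): P(H) ← 0.868·0.4797 / (0.868·0.4797 + 0.231·0.5203) = 0.41635/0.53655 = 0.7760.
Update on result 3 ('alert'): P(H) ← 0.868·0.7760 / (0.868·0.7760 + 0.231·0.2240) = 0.67355/0.72530 = 0.9287.

Posterior P(H) ≈ 0.9287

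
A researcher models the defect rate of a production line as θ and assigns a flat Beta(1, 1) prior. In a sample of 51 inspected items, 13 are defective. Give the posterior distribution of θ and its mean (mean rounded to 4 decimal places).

The binomial likelihood is conjugate to the Beta prior: with 13 successes and 38 failures, the posterior is Beta(1+13, 1+38) = Beta(14, 39).
E[θ | data] = 14/(14+39) = 0.2642.

Posterior: Beta(14, 39); mean ≈ 0.2642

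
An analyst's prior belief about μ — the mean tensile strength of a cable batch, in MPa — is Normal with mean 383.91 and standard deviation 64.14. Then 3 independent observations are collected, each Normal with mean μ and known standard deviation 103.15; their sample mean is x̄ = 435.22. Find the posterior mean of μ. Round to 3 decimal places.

Prior precision 1/τ₀² = 1/64.14² = 0.00024308; data precision n/σ² = 3/103.15² = 0.00028196.
Posterior precision = 0.00024308 + 0.00028196 = 0.00052503.
Posterior mean = (0.00024308·383.91 + 0.00028196·435.22) / 0.00052503 = 411.465.

Posterior mean ≈ 411.465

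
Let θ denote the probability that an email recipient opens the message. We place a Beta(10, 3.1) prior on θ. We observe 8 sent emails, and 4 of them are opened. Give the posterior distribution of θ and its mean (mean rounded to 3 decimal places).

Posterior: Beta(14, 7.1); mean ≈ 0.664

Observing 4 successes and 4 failures updates Beta(10, 3.1) by adding the success and failure counts to the two shape parameters: α = 10+4 = 14, β = 3.1+4 = 7.1.
E[θ | data] = 14/(14+7.1) = 0.664.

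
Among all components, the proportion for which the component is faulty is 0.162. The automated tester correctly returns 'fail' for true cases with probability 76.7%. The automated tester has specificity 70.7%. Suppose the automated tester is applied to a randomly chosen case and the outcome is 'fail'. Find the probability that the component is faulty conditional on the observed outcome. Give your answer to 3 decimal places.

P(H | E) ≈ 0.336

Let H be the event that the component is faulty. P(H) = 0.162, so P(¬H) = 0.838. With E the 'fail' result, P(E|H) = 0.767 and P(E|¬H) = 0.293.
P(E) = 0.767·0.162 + 0.293·0.838 = 0.12425 + 0.24553 = 0.36979.
By Bayes' theorem, P(H|E) = 0.12425 / 0.36979 = 0.336.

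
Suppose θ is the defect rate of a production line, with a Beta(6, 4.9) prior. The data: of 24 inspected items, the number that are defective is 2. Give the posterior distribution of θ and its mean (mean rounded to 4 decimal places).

Posterior: Beta(8, 26.9); mean ≈ 0.2292

Observing 2 successes and 22 failures updates Beta(6, 4.9) by adding the success and failure counts to the two shape parameters: α = 6+2 = 8, β = 4.9+22 = 26.9.
E[θ | data] = 8/(8+26.9) = 0.2292.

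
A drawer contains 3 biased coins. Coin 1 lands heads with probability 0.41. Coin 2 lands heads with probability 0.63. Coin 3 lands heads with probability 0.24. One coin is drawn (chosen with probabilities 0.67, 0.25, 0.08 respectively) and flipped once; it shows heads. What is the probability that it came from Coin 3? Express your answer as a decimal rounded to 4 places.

Posterior probability ≈ 0.0425

Tabulate prior·likelihood by source: [1] prior 0.67, lik 0.41, product 0.2747; [2] prior 0.25, lik 0.63, product 0.1575; [3] prior 0.08, lik 0.24, product 0.01920.
Normalizing constant = 0.45140; the posterior for Coin 3 is its product over the sum, 0.01920/0.45140 = 0.0425.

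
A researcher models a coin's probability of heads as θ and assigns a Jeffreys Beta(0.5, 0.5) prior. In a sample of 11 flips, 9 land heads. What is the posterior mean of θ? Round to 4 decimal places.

Posterior mean ≈ 0.7917

Observing 9 successes and 2 failures updates Beta(0.5, 0.5) by adding the success and failure counts to the two shape parameters: α = 0.5+9 = 9.5, β = 0.5+2 = 2.5.
Posterior mean = α/(α+β) = 9.5/12 = 0.7917.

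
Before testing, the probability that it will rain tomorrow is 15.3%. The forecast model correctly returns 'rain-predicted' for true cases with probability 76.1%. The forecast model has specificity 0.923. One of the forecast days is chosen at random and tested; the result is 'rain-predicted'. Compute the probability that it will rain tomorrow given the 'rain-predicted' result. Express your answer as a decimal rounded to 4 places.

Let H be the event that it will rain tomorrow. P(H) = 0.153, so P(¬H) = 0.847. With E the 'rain-predicted' result, P(E|H) = 0.761 and P(E|¬H) = 0.077.
P(E) = 0.761·0.153 + 0.077·0.847 = 0.11643 + 0.065219 = 0.18165.
By Bayes' theorem, P(H|E) = 0.11643 / 0.18165 = 0.6410.

P(H | E) ≈ 0.6410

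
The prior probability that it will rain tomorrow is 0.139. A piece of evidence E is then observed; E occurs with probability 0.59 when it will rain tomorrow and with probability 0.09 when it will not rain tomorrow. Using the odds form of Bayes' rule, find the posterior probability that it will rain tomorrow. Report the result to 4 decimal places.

Posterior probability ≈ 0.5142

Prior odds = 0.139/(1−0.139) = 0.16144. In log-odds, ln(0.16144) = -1.8236.
Add log likelihood ratio: ln(6.5556) = 1.8803.
Posterior log-odds = 0.056692, so posterior odds = exp(0.056692) = 1.0583. Converting, P(H|E) = 1.0583/2.0583 = 0.5142.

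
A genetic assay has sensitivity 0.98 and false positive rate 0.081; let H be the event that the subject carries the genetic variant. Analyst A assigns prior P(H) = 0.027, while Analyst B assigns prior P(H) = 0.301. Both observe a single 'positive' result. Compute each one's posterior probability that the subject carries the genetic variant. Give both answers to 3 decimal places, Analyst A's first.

Analyst A: 0.251; Analyst B: 0.839

P('+'|H) = 0.98, P('+'|¬H) = 0.081.
Analyst A: numerator 0.98·0.027 = 0.026460; evidence = 0.026460+0.081·0.973 = 0.10527; posterior = 0.251.
Analyst B: numerator 0.98·0.301 = 0.29498; evidence = 0.29498+0.081·0.699 = 0.35160; posterior = 0.839.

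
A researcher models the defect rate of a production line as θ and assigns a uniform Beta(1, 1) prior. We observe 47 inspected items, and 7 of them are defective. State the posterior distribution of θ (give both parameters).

Posterior: Beta(8, 41)

The binomial likelihood is conjugate to the Beta prior: with 7 successes and 40 failures, the posterior is Beta(1+7, 1+40) = Beta(8, 41).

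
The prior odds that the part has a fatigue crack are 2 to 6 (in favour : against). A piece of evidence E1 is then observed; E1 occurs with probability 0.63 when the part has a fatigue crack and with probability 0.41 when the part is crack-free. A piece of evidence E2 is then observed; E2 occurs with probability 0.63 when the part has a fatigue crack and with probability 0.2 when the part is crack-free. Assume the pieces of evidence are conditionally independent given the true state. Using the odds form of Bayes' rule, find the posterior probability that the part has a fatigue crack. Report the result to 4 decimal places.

Prior odds = 2/6 = 0.33333.
Likelihood ratio for E1 = 0.63/0.41 = 1.5366.
Likelihood ratio for E2 = 0.63/0.2 = 3.1500.
Posterior odds = prior odds × LR₁ × LR₂ = 1.6134.
Posterior probability = odds/(1+odds) = 1.6134/2.6134 = 0.6174.

Posterior probability ≈ 0.6174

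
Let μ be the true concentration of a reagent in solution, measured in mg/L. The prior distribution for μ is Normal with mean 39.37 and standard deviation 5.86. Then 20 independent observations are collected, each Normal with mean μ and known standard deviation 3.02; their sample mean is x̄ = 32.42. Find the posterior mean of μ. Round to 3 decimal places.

Posterior mean ≈ 32.511

With known σ, the Normal prior is conjugate. Weight on the data is w = (n/σ²)/(n/σ² + 1/τ₀²) = 2.19289/(2.19289+0.0291209) = 0.98689.
Posterior mean = w·x̄ + (1−w)·μ₀ = 0.98689·32.42 + 0.013106·39.37 = 32.511.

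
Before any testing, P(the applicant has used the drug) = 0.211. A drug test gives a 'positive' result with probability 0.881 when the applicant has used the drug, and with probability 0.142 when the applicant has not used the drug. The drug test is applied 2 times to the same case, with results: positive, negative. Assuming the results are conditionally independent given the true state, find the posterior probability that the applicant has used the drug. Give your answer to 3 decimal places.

Let H be the event that the applicant has used the drug; start with P(H) = 0.211. P('positive'|H) = 0.881, P('positive'|¬H) = 0.142.
Update on result 1 ('positive'): P(H) ← 0.881·0.2110 / (0.881·0.2110 + 0.142·0.7890) = 0.18589/0.29793 = 0.6239.
Update on result 2 ('negative'): P(H) ← 0.119·0.6239 / (0.119·0.6239 + 0.858·0.3761) = 0.074249/0.39691 = 0.1871.

Posterior P(H) ≈ 0.187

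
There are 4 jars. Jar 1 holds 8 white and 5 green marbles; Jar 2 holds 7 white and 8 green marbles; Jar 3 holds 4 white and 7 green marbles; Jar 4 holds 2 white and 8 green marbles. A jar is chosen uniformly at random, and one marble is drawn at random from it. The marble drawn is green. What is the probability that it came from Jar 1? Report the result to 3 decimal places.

P(green|Jar 1) = 0.3846; P(green|Jar 2) = 0.5333; P(green|Jar 3) = 0.6364; P(green|Jar 4) = 0.8.
Prior × likelihood for each source: 0.25·0.3846=0.09615, 0.25·0.5333=0.1333, 0.25·0.6364=0.1591, 0.25·0.8=0.2000. Summing gives P(green) = 0.58858.
P(Jar 1 | green) = 0.09615 / 0.58858 = 0.163.

Posterior probability ≈ 0.163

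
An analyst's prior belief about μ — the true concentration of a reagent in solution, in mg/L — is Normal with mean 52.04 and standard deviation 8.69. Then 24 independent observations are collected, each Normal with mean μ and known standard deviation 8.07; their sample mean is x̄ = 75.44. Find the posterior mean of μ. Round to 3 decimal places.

Posterior mean ≈ 74.628

Prior precision 1/τ₀² = 1/8.69² = 0.0132422; data precision n/σ² = 24/8.07² = 0.368523.
Posterior precision = 0.0132422 + 0.368523 = 0.381765.
Posterior mean = (0.0132422·52.04 + 0.368523·75.44) / 0.381765 = 74.628.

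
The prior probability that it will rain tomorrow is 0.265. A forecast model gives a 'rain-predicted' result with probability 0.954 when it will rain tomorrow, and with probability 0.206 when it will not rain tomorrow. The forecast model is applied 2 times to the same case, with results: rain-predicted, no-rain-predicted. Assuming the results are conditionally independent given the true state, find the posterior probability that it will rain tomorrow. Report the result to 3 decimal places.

With H the event that it will rain tomorrow, the joint likelihood of the observed sequence is P(data|H) = 0.954·0.046 = 0.043884 and P(data|¬H) = 0.206·0.794 = 0.16356.
Bayes: P(H|data) = 0.265·0.043884 / (0.265·0.043884 + 0.735·0.16356) = 0.011629/0.13185 = 0.0882.

Posterior P(H) ≈ 0.088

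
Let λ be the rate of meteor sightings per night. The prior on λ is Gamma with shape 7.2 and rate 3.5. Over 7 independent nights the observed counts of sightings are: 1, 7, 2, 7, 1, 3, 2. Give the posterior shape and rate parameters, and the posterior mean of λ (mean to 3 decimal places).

Total count ∑xᵢ = 23 over n = 7 nights.
Gamma is conjugate to the Poisson likelihood: posterior is Gamma(shape = 7.2+23 = 30.2, rate = 3.5+7 = 10.5).
Posterior mean = shape/rate = 30.2/10.5 = 2.876.

Posterior: Gamma(shape=30.2, rate=10.5); mean ≈ 2.876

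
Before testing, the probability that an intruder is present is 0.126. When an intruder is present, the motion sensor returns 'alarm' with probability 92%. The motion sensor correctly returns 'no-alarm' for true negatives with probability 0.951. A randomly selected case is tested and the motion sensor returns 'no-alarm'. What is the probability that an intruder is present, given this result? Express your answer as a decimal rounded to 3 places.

P(H | E) ≈ 0.012

Write H for 'an intruder is present'. Prior odds H:¬H = 0.126/0.874 = 0.14416. For the 'no-alarm' outcome, the likelihood ratio is 0.08/0.951 = 0.084122.
Posterior odds = 0.14416 × 0.084122 = 0.012127, so P(H|E) = 0.012127/(1+0.012127) = 0.012.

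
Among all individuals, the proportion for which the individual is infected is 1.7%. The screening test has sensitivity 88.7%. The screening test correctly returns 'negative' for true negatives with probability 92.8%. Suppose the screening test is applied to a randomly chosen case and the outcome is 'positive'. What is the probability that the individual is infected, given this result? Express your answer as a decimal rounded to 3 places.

Let H be the event that the individual is infected. P(H) = 0.017, so P(¬H) = 0.983. With E the 'positive' result, P(E|H) = 0.887 and P(E|¬H) = 0.072.
P(E) = 0.887·0.017 + 0.072·0.983 = 0.015079 + 0.070776 = 0.085855.
By Bayes' theorem, P(H|E) = 0.015079 / 0.085855 = 0.176.

P(H | E) ≈ 0.176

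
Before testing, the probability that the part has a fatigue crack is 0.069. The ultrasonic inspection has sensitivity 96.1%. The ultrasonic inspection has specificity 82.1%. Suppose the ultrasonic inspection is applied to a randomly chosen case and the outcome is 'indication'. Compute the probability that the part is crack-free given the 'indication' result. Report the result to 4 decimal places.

Write H for 'the part has a fatigue crack'. Prior odds H:¬H = 0.069/0.931 = 0.074114. For the 'indication' outcome, the likelihood ratio is 0.961/0.179 = 5.3687.
Posterior odds = 0.074114 × 5.3687 = 0.39790, so P(H|E) = 0.39790/(1+0.39790) = 0.2846. Then P(¬H|E) = 1 − 0.2846 = 0.7154.

P(¬H | E) ≈ 0.7154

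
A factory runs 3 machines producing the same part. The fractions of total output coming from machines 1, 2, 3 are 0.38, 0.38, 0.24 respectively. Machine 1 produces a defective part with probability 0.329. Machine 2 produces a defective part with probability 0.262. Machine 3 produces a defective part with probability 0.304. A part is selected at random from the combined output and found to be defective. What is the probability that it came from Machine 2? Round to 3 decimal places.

P(defective|M1) = 0.329; P(defective|M2) = 0.262; P(defective|M3) = 0.304.
Prior × likelihood for each source: 0.38·0.329=0.1250, 0.38·0.262=0.09956, 0.24·0.304=0.07296. Summing gives P(defective) = 0.29754.
P(Machine 2 | defective) = 0.09956 / 0.29754 = 0.335.

Posterior probability ≈ 0.335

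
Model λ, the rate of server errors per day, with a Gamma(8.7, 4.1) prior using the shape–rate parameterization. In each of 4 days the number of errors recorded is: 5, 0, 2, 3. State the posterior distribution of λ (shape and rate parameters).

Posterior: Gamma(shape=18.7, rate=8.1)

The Poisson likelihood adds the total count to the shape and the number of exposure periods to the rate. Here ∑xᵢ = 10 and n = 4, so shape 8.7→18.7 and rate 4.1→8.1.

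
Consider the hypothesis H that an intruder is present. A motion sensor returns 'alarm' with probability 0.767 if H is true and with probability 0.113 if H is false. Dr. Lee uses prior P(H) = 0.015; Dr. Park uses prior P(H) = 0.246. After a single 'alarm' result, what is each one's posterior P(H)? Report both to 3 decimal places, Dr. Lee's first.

The likelihood ratio for an 'alarm' result is 0.767/0.113 = 6.7876.
Dr. Lee: prior odds 0.015/0.985 = 0.015228; posterior odds 0.10336; posterior probability 0.094.
Dr. Park: prior odds 0.246/0.754 = 0.32626; posterior odds 2.2145; posterior probability 0.689.

Dr. Lee: 0.094; Dr. Park: 0.689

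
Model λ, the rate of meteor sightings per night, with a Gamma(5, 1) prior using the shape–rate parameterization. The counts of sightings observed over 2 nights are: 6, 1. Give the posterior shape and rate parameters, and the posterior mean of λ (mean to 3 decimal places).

The Poisson likelihood adds the total count to the shape and the number of exposure periods to the rate. Here ∑xᵢ = 7 and n = 2, so shape 5→12 and rate 1→3.
E[λ | data] = 12/3 = 4.000.

Posterior: Gamma(shape=12, rate=3); mean ≈ 4.000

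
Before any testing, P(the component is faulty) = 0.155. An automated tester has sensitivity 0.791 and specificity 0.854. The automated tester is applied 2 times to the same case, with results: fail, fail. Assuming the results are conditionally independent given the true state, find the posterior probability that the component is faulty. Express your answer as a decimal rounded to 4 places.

Let H be the event that the component is faulty; start with P(H) = 0.155. P('fail'|H) = 0.791, P('fail'|¬H) = 0.146.
Update on result 1 ('fail'): P(H) ← 0.791·0.1550 / (0.791·0.1550 + 0.146·0.8450) = 0.12261/0.24597 = 0.4984.
Update on result 2 ('fail'): P(H) ← 0.791·0.4984 / (0.791·0.4984 + 0.146·0.5016) = 0.39427/0.46750 = 0.8434.

Posterior P(H) ≈ 0.8434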